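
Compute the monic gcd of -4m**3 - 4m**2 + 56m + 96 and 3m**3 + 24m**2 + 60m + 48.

m + 2

By polynomial division,
  -4m**3 - 4m**2 + 56m + 96 = (-4/3)(3m**3 + 24m**2 + 60m + 48) + (28m**2 + 136m + 160)
  3m**3 + 24m**2 + 60m + 48 = ((3/28)m + 33/98)(28m**2 + 136m + 160) + (-(144/49)m - 288/49)
  28m**2 + 136m + 160 = (-(343/36)m - 245/9)(-(144/49)m - 288/49) + (0)
Last nonzero remainder: -(144/49)m - 288/49. Dividing through by -144/49 gives the monic gcd m + 2.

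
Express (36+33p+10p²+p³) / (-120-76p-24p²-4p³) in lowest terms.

Repeated division with remainder:
  p³+10p²+33p+36 = (-1/4)(-4p³-24p²-76p-120) + (4p²+14p+6)
  -4p³-24p²-76p-120 = (-p-5/2)(4p²+14p+6) + (-35p-105)
  4p²+14p+6 = (-(4/35)p-2/35)(-35p-105) + (0)
Last nonzero remainder: -35p-105. Dividing through by -35 gives the monic gcd p+3.
Cancel p+3 from numerator and denominator to get the reduced form.

(-12-7p-p²)/(40+12p+4p²)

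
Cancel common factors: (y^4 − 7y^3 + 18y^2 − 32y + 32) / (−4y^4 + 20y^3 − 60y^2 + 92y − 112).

(−y^2 + 6y − 8)/(4y^2 − 16y + 28)

By polynomial division,
  y^4 − 7y^3 + 18y^2 − 32y + 32 = (−1/4)(−4y^4 + 20y^3 − 60y^2 + 92y − 112) + (−2y^3 + 3y^2 − 9y + 4)
  −4y^4 + 20y^3 − 60y^2 + 92y − 112 = (2y − 7)(−2y^3 + 3y^2 − 9y + 4) + (−21y^2 + 21y − 84)
  −2y^3 + 3y^2 − 9y + 4 = ((2/21)y − 1/21)(−21y^2 + 21y − 84) + (0)
Last nonzero remainder: −21y^2 + 21y − 84. Dividing through by −21 gives the monic gcd y^2 − y + 4.
Cancel y^2 − y + 4 from numerator and denominator to get the reduced form.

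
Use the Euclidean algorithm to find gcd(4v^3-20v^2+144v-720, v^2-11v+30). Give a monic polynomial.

Euclidean algorithm in ℚ[v]:
  4v^3-20v^2+144v-720 = (4v+24)(v^2-11v+30) + (288v-1440)
  v^2-11v+30 = ((1/288)v-1/48)(288v-1440) + (0)
Last nonzero remainder: 288v-1440. Dividing through by 288 gives the monic gcd v-5.

v-5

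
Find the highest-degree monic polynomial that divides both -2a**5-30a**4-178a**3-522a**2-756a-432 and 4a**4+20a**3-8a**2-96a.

a**2+7a+12

By polynomial division,
  -2a**5-30a**4-178a**3-522a**2-756a-432 = (-(1/2)a-5)(4a**4+20a**3-8a**2-96a) + (-82a**3-610a**2-1236a-432)
  4a**4+20a**3-8a**2-96a = (-(2/41)a+200/1681)(-82a**3-610a**2-1236a-432) + ((7200/1681)a**2+(50400/1681)a+86400/1681)
  -82a**3-610a**2-1236a-432 = (-(68921/3600)a-1681/200)((7200/1681)a**2+(50400/1681)a+86400/1681) + (0)
Last nonzero remainder: (7200/1681)a**2+(50400/1681)a+86400/1681. Dividing through by 7200/1681 gives the monic gcd a**2+7a+12.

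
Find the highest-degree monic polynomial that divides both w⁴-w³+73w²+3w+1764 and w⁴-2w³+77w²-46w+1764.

Euclidean algorithm in ℚ[w]:
  w⁴-w³+73w²+3w+1764 = (w⁴-2w³+77w²-46w+1764) + (w³-4w²+49w)
  w⁴-2w³+77w²-46w+1764 = (w+2)(w³-4w²+49w) + (36w²-144w+1764)
  w³-4w²+49w = ((1/36)w)(36w²-144w+1764) + (0)
Last nonzero remainder: 36w²-144w+1764. Dividing through by 36 gives the monic gcd w²-4w+49.

w²-4w+49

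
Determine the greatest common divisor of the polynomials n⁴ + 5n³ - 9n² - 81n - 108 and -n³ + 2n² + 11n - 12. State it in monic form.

Apply the Euclidean algorithm:
  n⁴ + 5n³ - 9n² - 81n - 108 = (-n - 7)(-n³ + 2n² + 11n - 12) + (16n² - 16n - 192)
  -n³ + 2n² + 11n - 12 = (-(1/16)n + 1/16)(16n² - 16n - 192) + (0)
Last nonzero remainder: 16n² - 16n - 192. Dividing through by 16 gives the monic gcd n² - n - 12.

n² - n - 12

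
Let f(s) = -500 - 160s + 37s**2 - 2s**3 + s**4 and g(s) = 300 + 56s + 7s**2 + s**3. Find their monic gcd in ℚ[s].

50 + s + s**2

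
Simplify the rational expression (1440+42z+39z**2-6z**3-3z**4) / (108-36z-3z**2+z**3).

(240-33z+12z**2-3z**3)/(18-9z+z**2)

Apply the Euclidean algorithm:
  -3z**4-6z**3+39z**2+42z+1440 = (-3z-15)(z**3-3z**2-36z+108) + (-114z**2-174z+3060)
  z**3-3z**2-36z+108 = (-(1/114)z+43/1083)(-114z**2-174z+3060) + (-(812/361)z-4872/361)
  -114z**2-174z+3060 = ((20577/406)z-92055/406)(-(812/361)z-4872/361) + (0)
Last nonzero remainder: -(812/361)z-4872/361. Dividing through by -812/361 gives the monic gcd z+6.
Cancel z+6 from numerator and denominator to get the reduced form.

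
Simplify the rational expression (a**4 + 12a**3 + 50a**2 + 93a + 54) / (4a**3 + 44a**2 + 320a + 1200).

(a**3 + 6a**2 + 14a + 9)/(4a**2 + 20a + 200)

Apply the Euclidean algorithm:
  a**4 + 12a**3 + 50a**2 + 93a + 54 = ((1/4)a + 1/4)(4a**3 + 44a**2 + 320a + 1200) + (−41a**2 − 287a − 246)
  4a**3 + 44a**2 + 320a + 1200 = (−(4/41)a − 16/41)(−41a**2 − 287a − 246) + (184a + 1104)
  −41a**2 − 287a − 246 = (−(41/184)a − 41/184)(184a + 1104) + (0)
Last nonzero remainder: 184a + 1104. Dividing through by 184 gives the monic gcd a + 6.
Cancel a + 6 from numerator and denominator to get the reduced form.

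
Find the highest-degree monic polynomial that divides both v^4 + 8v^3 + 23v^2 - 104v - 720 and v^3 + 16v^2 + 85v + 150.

v + 5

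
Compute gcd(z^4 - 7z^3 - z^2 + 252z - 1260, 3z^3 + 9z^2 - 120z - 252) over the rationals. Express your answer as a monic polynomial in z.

By polynomial division,
  z^4 - 7z^3 - z^2 + 252z - 1260 = ((1/3)z - 10/3)(3z^3 + 9z^2 - 120z - 252) + (69z^2 - 64z - 2100)
  3z^3 + 9z^2 - 120z - 252 = ((1/23)z + 271/1587)(69z^2 - 64z - 2100) + (-(28196/1587)z + 56392/529)
  69z^2 - 64z - 2100 = (-(109503/28196)z - 39675/2014)(-(28196/1587)z + 56392/529) + (0)
Last nonzero remainder: -(28196/1587)z + 56392/529. Dividing through by -28196/1587 gives the monic gcd z - 6.

z - 6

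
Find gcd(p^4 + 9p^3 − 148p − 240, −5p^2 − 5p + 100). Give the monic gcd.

p^2 + p − 20

Apply the Euclidean algorithm:
  p^4 + 9p^3 − 148p − 240 = (−(1/5)p^2 − (8/5)p − 12/5)(−5p^2 − 5p + 100) + (0)
Last nonzero remainder: −5p^2 − 5p + 100. Dividing through by −5 gives the monic gcd p^2 + p − 20.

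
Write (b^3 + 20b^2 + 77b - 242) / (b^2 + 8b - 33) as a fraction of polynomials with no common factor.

Repeated division with remainder:
  b^3 + 20b^2 + 77b - 242 = (b + 12)(b^2 + 8b - 33) + (14b + 154)
  b^2 + 8b - 33 = ((1/14)b - 3/14)(14b + 154) + (0)
Last nonzero remainder: 14b + 154. Dividing through by 14 gives the monic gcd b + 11.
Cancel b + 11 from numerator and denominator to get the reduced form.

(b^2 + 9b - 22)/(b - 3)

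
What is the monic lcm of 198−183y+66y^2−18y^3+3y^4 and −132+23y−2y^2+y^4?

264−178y+27y^2−2y^3−2y^4+y^5

Euclidean algorithm in ℚ[y]:
  3y^4−18y^3+66y^2−183y+198 = (3)(y^4−2y^2+23y−132) + (−18y^3+72y^2−252y+594)
  y^4−2y^2+23y−132 = (−(1/18)y−2/9)(−18y^3+72y^2−252y+594) + (0)
Last nonzero remainder: −18y^3+72y^2−252y+594. Dividing through by −18 gives the monic gcd y^3−4y^2+14y−33.
Then lcm(f, g) = f·g / gcd(f, g); expanding and making the result monic gives the answer.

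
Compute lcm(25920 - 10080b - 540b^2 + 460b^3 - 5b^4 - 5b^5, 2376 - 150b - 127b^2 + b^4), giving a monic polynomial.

57024 - 27360b + 828b^2 + 1120b^3 - 103b^4 - 10b^5 + b^6

Apply the Euclidean algorithm:
  -5b^5 - 5b^4 + 460b^3 - 540b^2 - 10080b + 25920 = (-5b - 5)(b^4 - 127b^2 - 150b + 2376) + (-175b^3 - 1925b^2 + 1050b + 37800)
  b^4 - 127b^2 - 150b + 2376 = (-(1/175)b + 11/175)(-175b^3 - 1925b^2 + 1050b + 37800) + (0)
Last nonzero remainder: -175b^3 - 1925b^2 + 1050b + 37800. Dividing through by -175 gives the monic gcd b^3 + 11b^2 - 6b - 216.
Then lcm(f, g) = f·g / gcd(f, g); expanding and making the result monic gives the answer.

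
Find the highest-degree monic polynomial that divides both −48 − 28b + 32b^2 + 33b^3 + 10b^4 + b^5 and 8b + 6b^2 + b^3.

8 + 6b + b^2

Euclidean algorithm in ℚ[b]:
  b^5 + 10b^4 + 33b^3 + 32b^2 − 28b − 48 = (b^2 + 4b + 1)(b^3 + 6b^2 + 8b) + (−6b^2 − 36b − 48)
  b^3 + 6b^2 + 8b = (−(1/6)b)(−6b^2 − 36b − 48) + (0)
Last nonzero remainder: −6b^2 − 36b − 48. Dividing through by −6 gives the monic gcd b^2 + 6b + 8.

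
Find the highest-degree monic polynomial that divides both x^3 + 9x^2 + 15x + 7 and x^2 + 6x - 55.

Apply the Euclidean algorithm:
  x^3 + 9x^2 + 15x + 7 = (x + 3)(x^2 + 6x - 55) + (52x + 172)
  x^2 + 6x - 55 = ((1/52)x + 35/676)(52x + 172) + (-10800/169)
  52x + 172 = (-(2197/2700)x - 7267/2700)(-10800/169) + (0)
The last nonzero remainder is the constant -10800/169, so the polynomials are coprime and gcd = 1.

1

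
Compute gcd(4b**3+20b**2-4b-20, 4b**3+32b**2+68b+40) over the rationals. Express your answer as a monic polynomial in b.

Repeated division with remainder:
  4b**3+20b**2-4b-20 = (4b**3+32b**2+68b+40) + (-12b**2-72b-60)
  4b**3+32b**2+68b+40 = (-(1/3)b-2/3)(-12b**2-72b-60) + (0)
Last nonzero remainder: -12b**2-72b-60. Dividing through by -12 gives the monic gcd b**2+6b+5.

b**2+6b+5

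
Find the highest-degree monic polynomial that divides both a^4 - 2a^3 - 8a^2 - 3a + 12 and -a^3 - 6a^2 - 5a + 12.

a - 1

Repeated division with remainder:
  a^4 - 2a^3 - 8a^2 - 3a + 12 = (-a + 8)(-a^3 - 6a^2 - 5a + 12) + (35a^2 + 49a - 84)
  -a^3 - 6a^2 - 5a + 12 = (-(1/35)a - 23/175)(35a^2 + 49a - 84) + (-(24/25)a + 24/25)
  35a^2 + 49a - 84 = (-(875/24)a - 175/2)(-(24/25)a + 24/25) + (0)
Last nonzero remainder: -(24/25)a + 24/25. Dividing through by -24/25 gives the monic gcd a - 1.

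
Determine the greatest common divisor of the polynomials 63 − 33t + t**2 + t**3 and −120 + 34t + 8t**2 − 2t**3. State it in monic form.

By polynomial division,
  t**3 + t**2 − 33t + 63 = (−1/2)(−2t**3 + 8t**2 + 34t − 120) + (5t**2 − 16t + 3)
  −2t**3 + 8t**2 + 34t − 120 = (−(2/5)t + 8/25)(5t**2 − 16t + 3) + ((1008/25)t − 3024/25)
  5t**2 − 16t + 3 = ((125/1008)t − 25/1008)((1008/25)t − 3024/25) + (0)
Last nonzero remainder: (1008/25)t − 3024/25. Dividing through by 1008/25 gives the monic gcd t − 3.

−3 + t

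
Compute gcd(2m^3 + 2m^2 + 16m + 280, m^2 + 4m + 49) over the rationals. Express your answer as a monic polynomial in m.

1

By polynomial division,
  2m^3 + 2m^2 + 16m + 280 = (2m - 6)(m^2 + 4m + 49) + (-58m + 574)
  m^2 + 4m + 49 = (-(1/58)m - 403/1682)(-58m + 574) + (156870/841)
  -58m + 574 = (-(24389/78435)m + 34481/11205)(156870/841) + (0)
The last nonzero remainder is the constant 156870/841, so the polynomials are coprime and gcd = 1.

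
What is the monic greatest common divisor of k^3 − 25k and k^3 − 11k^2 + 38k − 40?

k − 5

Euclidean algorithm in ℚ[k]:
  k^3 − 25k = (k^3 − 11k^2 + 38k − 40) + (11k^2 − 63k + 40)
  k^3 − 11k^2 + 38k − 40 = ((1/11)k − 58/121)(11k^2 − 63k + 40) + ((504/121)k − 2520/121)
  11k^2 − 63k + 40 = ((1331/504)k − 121/63)((504/121)k − 2520/121) + (0)
Last nonzero remainder: (504/121)k − 2520/121. Dividing through by 504/121 gives the monic gcd k − 5.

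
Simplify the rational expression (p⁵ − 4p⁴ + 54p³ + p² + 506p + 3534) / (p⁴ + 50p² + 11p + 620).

Euclidean algorithm in ℚ[p]:
  p⁵ − 4p⁴ + 54p³ + p² + 506p + 3534 = (p − 4)(p⁴ + 50p² + 11p + 620) + (4p³ + 190p² − 70p + 6014)
  p⁴ + 50p² + 11p + 620 = ((1/4)p − 95/8)(4p³ + 190p² − 70p + 6014) + ((9295/4)p² − (9295/4)p + 288145/4)
  4p³ + 190p² − 70p + 6014 = ((16/9295)p + 776/9295)((9295/4)p² − (9295/4)p + 288145/4) + (0)
Last nonzero remainder: (9295/4)p² − (9295/4)p + 288145/4. Dividing through by 9295/4 gives the monic gcd p² − p + 31.
Cancel p² − p + 31 from numerator and denominator to get the reduced form.

(p³ − 3p² + 20p + 114)/(p² + p + 20)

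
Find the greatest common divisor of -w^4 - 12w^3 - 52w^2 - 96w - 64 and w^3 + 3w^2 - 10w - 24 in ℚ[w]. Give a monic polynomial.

w^2 + 6w + 8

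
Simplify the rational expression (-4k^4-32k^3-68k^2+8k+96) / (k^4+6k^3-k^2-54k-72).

(-4k+4)/(k-3)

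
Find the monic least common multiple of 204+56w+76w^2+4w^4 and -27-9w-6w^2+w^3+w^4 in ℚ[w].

Apply the Euclidean algorithm:
  4w^4+76w^2+56w+204 = (4)(w^4+w^3-6w^2-9w-27) + (-4w^3+100w^2+92w+312)
  w^4+w^3-6w^2-9w-27 = (-(1/4)w-13/2)(-4w^3+100w^2+92w+312) + (667w^2+667w+2001)
  -4w^3+100w^2+92w+312 = (-(4/667)w+104/667)(667w^2+667w+2001) + (0)
Last nonzero remainder: 667w^2+667w+2001. Dividing through by 667 gives the monic gcd w^2+w+3.
Then lcm(f, g) = f·g / gcd(f, g); expanding and making the result monic gives the answer.

-459-126w-120w^2+14w^3+10w^4+w^6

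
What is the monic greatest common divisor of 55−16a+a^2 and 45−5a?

By polynomial division,
  a^2−16a+55 = (−(1/5)a+7/5)(−5a+45) + (−8)
  −5a+45 = ((5/8)a−45/8)(−8) + (0)
The last nonzero remainder is the constant −8, so the polynomials are coprime and gcd = 1.

1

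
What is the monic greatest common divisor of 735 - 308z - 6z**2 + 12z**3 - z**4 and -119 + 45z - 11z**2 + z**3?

-7 + z

By polynomial division,
  -z**4 + 12z**3 - 6z**2 - 308z + 735 = (-z + 1)(z**3 - 11z**2 + 45z - 119) + (50z**2 - 472z + 854)
  z**3 - 11z**2 + 45z - 119 = ((1/50)z - 39/1250)(50z**2 - 472z + 854) + ((8246/625)z - 57722/625)
  50z**2 - 472z + 854 = ((15625/4123)z - 38125/4123)((8246/625)z - 57722/625) + (0)
Last nonzero remainder: (8246/625)z - 57722/625. Dividing through by 8246/625 gives the monic gcd z - 7.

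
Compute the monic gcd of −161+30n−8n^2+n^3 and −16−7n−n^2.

Repeated division with remainder:
  n^3−8n^2+30n−161 = (−n+15)(−n^2−7n−16) + (119n+79)
  −n^2−7n−16 = (−(1/119)n−754/14161)(119n+79) + (−167010/14161)
  119n+79 = (−(1685159/167010)n−1118719/167010)(−167010/14161) + (0)
The last nonzero remainder is the constant −167010/14161, so the polynomials are coprime and gcd = 1.

1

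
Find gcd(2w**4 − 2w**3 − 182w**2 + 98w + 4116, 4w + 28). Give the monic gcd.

Apply the Euclidean algorithm:
  2w**4 − 2w**3 − 182w**2 + 98w + 4116 = ((1/2)w**3 − 4w**2 − (35/2)w + 147)(4w + 28) + (0)
Last nonzero remainder: 4w + 28. Dividing through by 4 gives the monic gcd w + 7.

w + 7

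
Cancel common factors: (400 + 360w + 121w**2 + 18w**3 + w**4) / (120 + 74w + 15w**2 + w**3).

Euclidean algorithm in ℚ[w]:
  w**4 + 18w**3 + 121w**2 + 360w + 400 = (w + 3)(w**3 + 15w**2 + 74w + 120) + (2w**2 + 18w + 40)
  w**3 + 15w**2 + 74w + 120 = ((1/2)w + 3)(2w**2 + 18w + 40) + (0)
Last nonzero remainder: 2w**2 + 18w + 40. Dividing through by 2 gives the monic gcd w**2 + 9w + 20.
Cancel w**2 + 9w + 20 from numerator and denominator to get the reduced form.

(20 + 9w + w**2)/(6 + w)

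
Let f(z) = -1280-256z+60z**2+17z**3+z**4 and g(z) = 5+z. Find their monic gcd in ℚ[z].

Repeated division with remainder:
  z**4+17z**3+60z**2-256z-1280 = (z**3+12z**2-256)(z+5) + (0)
The last nonzero remainder z+5 is already monic.

5+z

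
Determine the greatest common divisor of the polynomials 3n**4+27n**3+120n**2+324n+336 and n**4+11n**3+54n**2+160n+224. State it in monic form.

n**3+7n**2+26n+56

Euclidean algorithm in ℚ[n]:
  3n**4+27n**3+120n**2+324n+336 = (3)(n**4+11n**3+54n**2+160n+224) + (-6n**3-42n**2-156n-336)
  n**4+11n**3+54n**2+160n+224 = (-(1/6)n-2/3)(-6n**3-42n**2-156n-336) + (0)
Last nonzero remainder: -6n**3-42n**2-156n-336. Dividing through by -6 gives the monic gcd n**3+7n**2+26n+56.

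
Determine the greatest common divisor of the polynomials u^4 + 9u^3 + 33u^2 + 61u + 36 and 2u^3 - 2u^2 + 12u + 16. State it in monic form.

Euclidean algorithm in ℚ[u]:
  u^4 + 9u^3 + 33u^2 + 61u + 36 = ((1/2)u + 5)(2u^3 - 2u^2 + 12u + 16) + (37u^2 - 7u - 44)
  2u^3 - 2u^2 + 12u + 16 = ((2/37)u - 60/1369)(37u^2 - 7u - 44) + ((19264/1369)u + 19264/1369)
  37u^2 - 7u - 44 = ((50653/19264)u - 15059/4816)((19264/1369)u + 19264/1369) + (0)
Last nonzero remainder: (19264/1369)u + 19264/1369. Dividing through by 19264/1369 gives the monic gcd u + 1.

u + 1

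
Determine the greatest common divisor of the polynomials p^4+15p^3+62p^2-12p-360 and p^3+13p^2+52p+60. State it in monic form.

p^2+11p+30

Repeated division with remainder:
  p^4+15p^3+62p^2-12p-360 = (p+2)(p^3+13p^2+52p+60) + (-16p^2-176p-480)
  p^3+13p^2+52p+60 = (-(1/16)p-1/8)(-16p^2-176p-480) + (0)
Last nonzero remainder: -16p^2-176p-480. Dividing through by -16 gives the monic gcd p^2+11p+30.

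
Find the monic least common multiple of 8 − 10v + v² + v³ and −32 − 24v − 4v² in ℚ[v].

16 − 12v − 8v² + 3v³ + v⁴

By polynomial division,
  v³ + v² − 10v + 8 = (−(1/4)v + 5/4)(−4v² − 24v − 32) + (12v + 48)
  −4v² − 24v − 32 = (−(1/3)v − 2/3)(12v + 48) + (0)
Last nonzero remainder: 12v + 48. Dividing through by 12 gives the monic gcd v + 4.
Then lcm(f, g) = f·g / gcd(f, g); expanding and making the result monic gives the answer.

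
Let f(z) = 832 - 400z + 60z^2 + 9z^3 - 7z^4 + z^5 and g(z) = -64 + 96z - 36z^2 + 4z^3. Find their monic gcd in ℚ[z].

Euclidean algorithm in ℚ[z]:
  z^5 - 7z^4 + 9z^3 + 60z^2 - 400z + 832 = ((1/4)z^2 + (1/2)z + 3/4)(4z^3 - 36z^2 + 96z - 64) + (55z^2 - 440z + 880)
  4z^3 - 36z^2 + 96z - 64 = ((4/55)z - 4/55)(55z^2 - 440z + 880) + (0)
Last nonzero remainder: 55z^2 - 440z + 880. Dividing through by 55 gives the monic gcd z^2 - 8z + 16.

16 - 8z + z^2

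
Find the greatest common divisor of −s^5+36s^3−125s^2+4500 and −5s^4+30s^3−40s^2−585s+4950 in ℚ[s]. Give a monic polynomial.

s^2−s−30

Euclidean algorithm in ℚ[s]:
  −s^5+36s^3−125s^2+4500 = ((1/5)s+6/5)(−5s^4+30s^3−40s^2−585s+4950) + (8s^3+40s^2−288s−1440)
  −5s^4+30s^3−40s^2−585s+4950 = (−(5/8)s+55/8)(8s^3+40s^2−288s−1440) + (−495s^2+495s+14850)
  8s^3+40s^2−288s−1440 = (−(8/495)s−16/165)(−495s^2+495s+14850) + (0)
Last nonzero remainder: −495s^2+495s+14850. Dividing through by −495 gives the monic gcd s^2−s−30.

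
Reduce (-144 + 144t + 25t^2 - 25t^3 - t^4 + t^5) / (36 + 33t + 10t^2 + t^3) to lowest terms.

(-12 + 19t - 8t^2 + t^3)/(3 + t)

Repeated division with remainder:
  t^5 - t^4 - 25t^3 + 25t^2 + 144t - 144 = (t^2 - 11t + 52)(t^3 + 10t^2 + 33t + 36) + (-168t^2 - 1176t - 2016)
  t^3 + 10t^2 + 33t + 36 = (-(1/168)t - 1/56)(-168t^2 - 1176t - 2016) + (0)
Last nonzero remainder: -168t^2 - 1176t - 2016. Dividing through by -168 gives the monic gcd t^2 + 7t + 12.
Cancel t^2 + 7t + 12 from numerator and denominator to get the reduced form.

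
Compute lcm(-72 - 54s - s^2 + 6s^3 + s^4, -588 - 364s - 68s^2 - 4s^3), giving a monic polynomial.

-3528 - 3654s - 877s^2 + 226s^3 + 132s^4 + 20s^5 + s^6

Apply the Euclidean algorithm:
  s^4 + 6s^3 - s^2 - 54s - 72 = (-(1/4)s + 11/4)(-4s^3 - 68s^2 - 364s - 588) + (95s^2 + 800s + 1545)
  -4s^3 - 68s^2 - 364s - 588 = (-(4/95)s - 652/1805)(95s^2 + 800s + 1545) + (-(3600/361)s - 10800/361)
  95s^2 + 800s + 1545 = (-(6859/720)s - 37183/720)(-(3600/361)s - 10800/361) + (0)
Last nonzero remainder: -(3600/361)s - 10800/361. Dividing through by -3600/361 gives the monic gcd s + 3.
Then lcm(f, g) = f·g / gcd(f, g); expanding and making the result monic gives the answer.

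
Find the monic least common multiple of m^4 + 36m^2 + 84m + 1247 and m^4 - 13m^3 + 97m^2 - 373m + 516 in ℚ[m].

Euclidean algorithm in ℚ[m]:
  m^4 + 36m^2 + 84m + 1247 = (m^4 - 13m^3 + 97m^2 - 373m + 516) + (13m^3 - 61m^2 + 457m + 731)
  m^4 - 13m^3 + 97m^2 - 373m + 516 = ((1/13)m - 108/169)(13m^3 - 61m^2 + 457m + 731) + ((3864/169)m^2 - (23184/169)m + 166152/169)
  13m^3 - 61m^2 + 457m + 731 = ((2197/3864)m + 2873/3864)((3864/169)m^2 - (23184/169)m + 166152/169) + (0)
Last nonzero remainder: (3864/169)m^2 - (23184/169)m + 166152/169. Dividing through by 3864/169 gives the monic gcd m^2 - 6m + 43.
Then lcm(f, g) = f·g / gcd(f, g); expanding and making the result monic gives the answer.

m^6 - 7m^5 + 48m^4 - 168m^3 + 1091m^2 - 7721m + 14964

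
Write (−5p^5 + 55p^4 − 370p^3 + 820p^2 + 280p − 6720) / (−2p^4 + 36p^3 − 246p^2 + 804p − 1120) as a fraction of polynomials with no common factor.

By polynomial division,
  −5p^5 + 55p^4 − 370p^3 + 820p^2 + 280p − 6720 = ((5/2)p + 35/2)(−2p^4 + 36p^3 − 246p^2 + 804p − 1120) + (−385p^3 + 3115p^2 − 10990p + 12880)
  −2p^4 + 36p^3 − 246p^2 + 804p − 1120 = ((2/385)p − 218/4235)(−385p^3 + 3115p^2 − 10990p + 12880) + (−(3456/121)p^2 + (20736/121)p − 55296/121)
  −385p^3 + 3115p^2 − 10990p + 12880 = ((46585/3456)p − 97405/3456)(−(3456/121)p^2 + (20736/121)p − 55296/121) + (0)
Last nonzero remainder: −(3456/121)p^2 + (20736/121)p − 55296/121. Dividing through by −3456/121 gives the monic gcd p^2 − 6p + 16.
Cancel p^2 − 6p + 16 from numerator and denominator to get the reduced form.

(5p^3 − 25p^2 + 140p + 420)/(2p^2 − 24p + 70)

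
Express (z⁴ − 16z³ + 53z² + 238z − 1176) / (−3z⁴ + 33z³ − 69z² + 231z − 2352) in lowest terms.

(−z² + 2z + 24)/(3z² + 9z + 48)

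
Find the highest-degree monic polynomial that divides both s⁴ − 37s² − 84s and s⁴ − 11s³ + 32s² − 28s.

s² − 7s

Euclidean algorithm in ℚ[s]:
  s⁴ − 37s² − 84s = (s⁴ − 11s³ + 32s² − 28s) + (11s³ − 69s² − 56s)
  s⁴ − 11s³ + 32s² − 28s = ((1/11)s − 52/121)(11s³ − 69s² − 56s) + ((900/121)s² − (6300/121)s)
  11s³ − 69s² − 56s = ((1331/900)s + 242/225)((900/121)s² − (6300/121)s) + (0)
Last nonzero remainder: (900/121)s² − (6300/121)s. Dividing through by 900/121 gives the monic gcd s² − 7s.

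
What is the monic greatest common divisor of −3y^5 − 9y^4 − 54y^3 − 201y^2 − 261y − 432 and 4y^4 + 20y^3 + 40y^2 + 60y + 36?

y^3 + 4y^2 + 6y + 9

By polynomial division,
  −3y^5 − 9y^4 − 54y^3 − 201y^2 − 261y − 432 = (−(3/4)y + 3/2)(4y^4 + 20y^3 + 40y^2 + 60y + 36) + (−54y^3 − 216y^2 − 324y − 486)
  4y^4 + 20y^3 + 40y^2 + 60y + 36 = (−(2/27)y − 2/27)(−54y^3 − 216y^2 − 324y − 486) + (0)
Last nonzero remainder: −54y^3 − 216y^2 − 324y − 486. Dividing through by −54 gives the monic gcd y^3 + 4y^2 + 6y + 9.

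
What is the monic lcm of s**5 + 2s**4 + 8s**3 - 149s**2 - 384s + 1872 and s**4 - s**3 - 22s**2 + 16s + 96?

Repeated division with remainder:
  s**5 + 2s**4 + 8s**3 - 149s**2 - 384s + 1872 = (s + 3)(s**4 - s**3 - 22s**2 + 16s + 96) + (33s**3 - 99s**2 - 528s + 1584)
  s**4 - s**3 - 22s**2 + 16s + 96 = ((1/33)s + 2/33)(33s**3 - 99s**2 - 528s + 1584) + (0)
Last nonzero remainder: 33s**3 - 99s**2 - 528s + 1584. Dividing through by 33 gives the monic gcd s**3 - 3s**2 - 16s + 48.
Then lcm(f, g) = f·g / gcd(f, g); expanding and making the result monic gives the answer.

s**6 + 4s**5 + 12s**4 - 133s**3 - 682s**2 + 1104s + 3744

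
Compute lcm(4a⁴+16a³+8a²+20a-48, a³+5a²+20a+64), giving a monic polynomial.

a⁶+5a⁵+22a⁴+71a³+25a²+68a-192

By polynomial division,
  4a⁴+16a³+8a²+20a-48 = (4a-4)(a³+5a²+20a+64) + (-52a²-156a+208)
  a³+5a²+20a+64 = (-(1/52)a-1/26)(-52a²-156a+208) + (18a+72)
  -52a²-156a+208 = (-(26/9)a+26/9)(18a+72) + (0)
Last nonzero remainder: 18a+72. Dividing through by 18 gives the monic gcd a+4.
Then lcm(f, g) = f·g / gcd(f, g); expanding and making the result monic gives the answer.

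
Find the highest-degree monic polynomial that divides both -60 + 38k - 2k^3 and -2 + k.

-2 + k

By polynomial division,
  -2k^3 + 38k - 60 = (-2k^2 - 4k + 30)(k - 2) + (0)
The last nonzero remainder k - 2 is already monic.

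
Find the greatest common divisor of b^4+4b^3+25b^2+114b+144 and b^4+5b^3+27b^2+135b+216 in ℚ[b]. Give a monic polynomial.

b^3+2b^2+21b+72

Euclidean algorithm in ℚ[b]:
  b^4+4b^3+25b^2+114b+144 = (b^4+5b^3+27b^2+135b+216) + (−b^3−2b^2−21b−72)
  b^4+5b^3+27b^2+135b+216 = (−b−3)(−b^3−2b^2−21b−72) + (0)
Last nonzero remainder: −b^3−2b^2−21b−72. Dividing through by −1 gives the monic gcd b^3+2b^2+21b+72.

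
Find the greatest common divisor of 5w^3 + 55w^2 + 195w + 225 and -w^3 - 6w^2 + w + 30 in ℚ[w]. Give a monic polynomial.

Repeated division with remainder:
  5w^3 + 55w^2 + 195w + 225 = (-5)(-w^3 - 6w^2 + w + 30) + (25w^2 + 200w + 375)
  -w^3 - 6w^2 + w + 30 = (-(1/25)w + 2/25)(25w^2 + 200w + 375) + (0)
Last nonzero remainder: 25w^2 + 200w + 375. Dividing through by 25 gives the monic gcd w^2 + 8w + 15.

w^2 + 8w + 15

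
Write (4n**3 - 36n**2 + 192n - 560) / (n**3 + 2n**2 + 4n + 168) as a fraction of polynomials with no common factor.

By polynomial division,
  4n**3 - 36n**2 + 192n - 560 = (4)(n**3 + 2n**2 + 4n + 168) + (-44n**2 + 176n - 1232)
  n**3 + 2n**2 + 4n + 168 = (-(1/44)n - 3/22)(-44n**2 + 176n - 1232) + (0)
Last nonzero remainder: -44n**2 + 176n - 1232. Dividing through by -44 gives the monic gcd n**2 - 4n + 28.
Cancel n**2 - 4n + 28 from numerator and denominator to get the reduced form.

(4n - 20)/(n + 6)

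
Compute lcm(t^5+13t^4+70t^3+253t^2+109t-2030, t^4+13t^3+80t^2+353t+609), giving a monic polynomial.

t^6+16t^5+109t^4+463t^3+868t^2-1703t-6090

Euclidean algorithm in ℚ[t]:
  t^5+13t^4+70t^3+253t^2+109t-2030 = (t)(t^4+13t^3+80t^2+353t+609) + (-10t^3-100t^2-500t-2030)
  t^4+13t^3+80t^2+353t+609 = (-(1/10)t-3/10)(-10t^3-100t^2-500t-2030) + (0)
Last nonzero remainder: -10t^3-100t^2-500t-2030. Dividing through by -10 gives the monic gcd t^3+10t^2+50t+203.
Then lcm(f, g) = f·g / gcd(f, g); expanding and making the result monic gives the answer.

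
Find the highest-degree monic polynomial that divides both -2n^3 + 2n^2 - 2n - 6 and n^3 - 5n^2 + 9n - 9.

n^2 - 2n + 3

Euclidean algorithm in ℚ[n]:
  -2n^3 + 2n^2 - 2n - 6 = (-2)(n^3 - 5n^2 + 9n - 9) + (-8n^2 + 16n - 24)
  n^3 - 5n^2 + 9n - 9 = (-(1/8)n + 3/8)(-8n^2 + 16n - 24) + (0)
Last nonzero remainder: -8n^2 + 16n - 24. Dividing through by -8 gives the monic gcd n^2 - 2n + 3.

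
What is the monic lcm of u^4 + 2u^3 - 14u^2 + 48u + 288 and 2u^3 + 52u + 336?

Euclidean algorithm in ℚ[u]:
  u^4 + 2u^3 - 14u^2 + 48u + 288 = ((1/2)u + 1)(2u^3 + 52u + 336) + (-40u^2 - 172u - 48)
  2u^3 + 52u + 336 = (-(1/20)u + 43/200)(-40u^2 - 172u - 48) + ((4329/50)u + 8658/25)
  -40u^2 - 172u - 48 = (-(2000/4329)u - 200/1443)((4329/50)u + 8658/25) + (0)
Last nonzero remainder: (4329/50)u + 8658/25. Dividing through by 4329/50 gives the monic gcd u + 4.
Then lcm(f, g) = f·g / gcd(f, g); expanding and making the result monic gives the answer.

u^6 - 2u^5 + 20u^4 + 188u^3 - 492u^2 + 864u + 12096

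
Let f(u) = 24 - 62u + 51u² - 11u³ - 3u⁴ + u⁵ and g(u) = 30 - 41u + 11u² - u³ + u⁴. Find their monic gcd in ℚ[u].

2 - 3u + u²

By polynomial division,
  u⁵ - 3u⁴ - 11u³ + 51u² - 62u + 24 = (u - 2)(u⁴ - u³ + 11u² - 41u + 30) + (-24u³ + 114u² - 174u + 84)
  u⁴ - u³ + 11u² - 41u + 30 = (-(1/24)u - 5/32)(-24u³ + 114u² - 174u + 84) + ((345/16)u² - (1035/16)u + 345/8)
  -24u³ + 114u² - 174u + 84 = (-(128/115)u + 224/115)((345/16)u² - (1035/16)u + 345/8) + (0)
Last nonzero remainder: (345/16)u² - (1035/16)u + 345/8. Dividing through by 345/16 gives the monic gcd u² - 3u + 2.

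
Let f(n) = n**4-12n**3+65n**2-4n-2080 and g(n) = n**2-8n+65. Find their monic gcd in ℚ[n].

n**2-8n+65

Repeated division with remainder:
  n**4-12n**3+65n**2-4n-2080 = (n**2-4n-32)(n**2-8n+65) + (0)
The last nonzero remainder n**2-8n+65 is already monic.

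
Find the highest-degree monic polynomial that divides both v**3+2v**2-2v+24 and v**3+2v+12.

v**2-2v+6

By polynomial division,
  v**3+2v**2-2v+24 = (v**3+2v+12) + (2v**2-4v+12)
  v**3+2v+12 = ((1/2)v+1)(2v**2-4v+12) + (0)
Last nonzero remainder: 2v**2-4v+12. Dividing through by 2 gives the monic gcd v**2-2v+6.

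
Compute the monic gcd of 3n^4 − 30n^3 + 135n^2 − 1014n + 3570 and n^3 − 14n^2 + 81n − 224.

Repeated division with remainder:
  3n^4 − 30n^3 + 135n^2 − 1014n + 3570 = (3n + 12)(n^3 − 14n^2 + 81n − 224) + (60n^2 − 1314n + 6258)
  n^3 − 14n^2 + 81n − 224 = ((1/60)n + 79/600)(60n^2 − 1314n + 6258) + ((14971/100)n − 104797/100)
  60n^2 − 1314n + 6258 = ((6000/14971)n − 89400/14971)((14971/100)n − 104797/100) + (0)
Last nonzero remainder: (14971/100)n − 104797/100. Dividing through by 14971/100 gives the monic gcd n − 7.

n − 7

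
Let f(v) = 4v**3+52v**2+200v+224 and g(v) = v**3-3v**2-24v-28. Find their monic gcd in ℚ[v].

v+2

Euclidean algorithm in ℚ[v]:
  4v**3+52v**2+200v+224 = (4)(v**3-3v**2-24v-28) + (64v**2+296v+336)
  v**3-3v**2-24v-28 = ((1/64)v-61/512)(64v**2+296v+336) + ((385/64)v+385/32)
  64v**2+296v+336 = ((4096/385)v+1536/55)((385/64)v+385/32) + (0)
Last nonzero remainder: (385/64)v+385/32. Dividing through by 385/64 gives the monic gcd v+2.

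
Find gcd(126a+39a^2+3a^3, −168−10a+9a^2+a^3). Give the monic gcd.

42+13a+a^2

Apply the Euclidean algorithm:
  3a^3+39a^2+126a = (3)(a^3+9a^2−10a−168) + (12a^2+156a+504)
  a^3+9a^2−10a−168 = ((1/12)a−1/3)(12a^2+156a+504) + (0)
Last nonzero remainder: 12a^2+156a+504. Dividing through by 12 gives the monic gcd a^2+13a+42.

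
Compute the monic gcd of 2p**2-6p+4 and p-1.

Apply the Euclidean algorithm:
  2p**2-6p+4 = (2p-4)(p-1) + (0)
The last nonzero remainder p-1 is already monic.

p-1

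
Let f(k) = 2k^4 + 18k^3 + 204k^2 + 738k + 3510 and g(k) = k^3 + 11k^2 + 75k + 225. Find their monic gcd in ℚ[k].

k^2 + 6k + 45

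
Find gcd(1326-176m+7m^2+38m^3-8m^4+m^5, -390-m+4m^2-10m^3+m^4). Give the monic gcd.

39+4m+m^3

Apply the Euclidean algorithm:
  m^5-8m^4+38m^3+7m^2-176m+1326 = (m+2)(m^4-10m^3+4m^2-m-390) + (54m^3+216m+2106)
  m^4-10m^3+4m^2-m-390 = ((1/54)m-5/27)(54m^3+216m+2106) + (0)
Last nonzero remainder: 54m^3+216m+2106. Dividing through by 54 gives the monic gcd m^3+4m+39.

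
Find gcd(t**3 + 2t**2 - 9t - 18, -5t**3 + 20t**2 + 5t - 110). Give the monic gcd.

Apply the Euclidean algorithm:
  t**3 + 2t**2 - 9t - 18 = (-1/5)(-5t**3 + 20t**2 + 5t - 110) + (6t**2 - 8t - 40)
  -5t**3 + 20t**2 + 5t - 110 = (-(5/6)t + 20/9)(6t**2 - 8t - 40) + (-(95/9)t - 190/9)
  6t**2 - 8t - 40 = (-(54/95)t + 36/19)(-(95/9)t - 190/9) + (0)
Last nonzero remainder: -(95/9)t - 190/9. Dividing through by -95/9 gives the monic gcd t + 2.

t + 2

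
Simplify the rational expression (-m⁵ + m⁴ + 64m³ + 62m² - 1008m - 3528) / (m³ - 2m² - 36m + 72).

Repeated division with remainder:
  -m⁵ + m⁴ + 64m³ + 62m² - 1008m - 3528 = (-m² - m + 26)(m³ - 2m² - 36m + 72) + (150m² - 5400)
  m³ - 2m² - 36m + 72 = ((1/150)m - 1/75)(150m² - 5400) + (0)
Last nonzero remainder: 150m² - 5400. Dividing through by 150 gives the monic gcd m² - 36.
Cancel m² - 36 from numerator and denominator to get the reduced form.

(-m³ + m² + 28m + 98)/(m - 2)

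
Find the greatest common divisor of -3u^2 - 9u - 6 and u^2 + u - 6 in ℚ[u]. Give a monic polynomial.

1

Repeated division with remainder:
  -3u^2 - 9u - 6 = (-3)(u^2 + u - 6) + (-6u - 24)
  u^2 + u - 6 = (-(1/6)u + 1/2)(-6u - 24) + (6)
  -6u - 24 = (-u - 4)(6) + (0)
The last nonzero remainder is the constant 6, so the polynomials are coprime and gcd = 1.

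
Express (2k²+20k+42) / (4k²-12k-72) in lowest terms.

(k+7)/(2k-12)

Apply the Euclidean algorithm:
  2k²+20k+42 = (1/2)(4k²-12k-72) + (26k+78)
  4k²-12k-72 = ((2/13)k-12/13)(26k+78) + (0)
Last nonzero remainder: 26k+78. Dividing through by 26 gives the monic gcd k+3.
Cancel k+3 from numerator and denominator to get the reduced form.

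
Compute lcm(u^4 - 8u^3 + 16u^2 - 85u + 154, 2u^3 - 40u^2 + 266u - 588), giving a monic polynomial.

Repeated division with remainder:
  u^4 - 8u^3 + 16u^2 - 85u + 154 = ((1/2)u + 6)(2u^3 - 40u^2 + 266u - 588) + (123u^2 - 1387u + 3682)
  2u^3 - 40u^2 + 266u - 588 = ((2/123)u - 2146/15129)(123u^2 - 1387u + 3682) + ((142040/15129)u - 994280/15129)
  123u^2 - 1387u + 3682 = ((1860867/142040)u - 3978927/71020)((142040/15129)u - 994280/15129) + (0)
Last nonzero remainder: (142040/15129)u - 994280/15129. Dividing through by 142040/15129 gives the monic gcd u - 7.
Then lcm(f, g) = f·g / gcd(f, g); expanding and making the result monic gives the answer.

u^6 - 21u^5 + 162u^4 - 629u^3 + 1931u^2 - 5572u + 6468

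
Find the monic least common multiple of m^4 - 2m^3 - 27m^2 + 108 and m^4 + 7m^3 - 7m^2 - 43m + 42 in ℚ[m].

Apply the Euclidean algorithm:
  m^4 - 2m^3 - 27m^2 + 108 = (m^4 + 7m^3 - 7m^2 - 43m + 42) + (-9m^3 - 20m^2 + 43m + 66)
  m^4 + 7m^3 - 7m^2 - 43m + 42 = (-(1/9)m - 43/81)(-9m^3 - 20m^2 + 43m + 66) + (-(1040/81)m^2 - (1040/81)m + 2080/27)
  -9m^3 - 20m^2 + 43m + 66 = ((729/1040)m + 891/1040)(-(1040/81)m^2 - (1040/81)m + 2080/27) + (0)
Last nonzero remainder: -(1040/81)m^2 - (1040/81)m + 2080/27. Dividing through by -1040/81 gives the monic gcd m^2 + m - 6.
Then lcm(f, g) = f·g / gcd(f, g); expanding and making the result monic gives the answer.

m^6 + 4m^5 - 46m^4 - 148m^3 + 297m^2 + 648m - 756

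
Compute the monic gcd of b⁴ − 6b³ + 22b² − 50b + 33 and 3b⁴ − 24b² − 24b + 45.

Repeated division with remainder:
  b⁴ − 6b³ + 22b² − 50b + 33 = (1/3)(3b⁴ − 24b² − 24b + 45) + (−6b³ + 30b² − 42b + 18)
  3b⁴ − 24b² − 24b + 45 = (−(1/2)b − 5/2)(−6b³ + 30b² − 42b + 18) + (30b² − 120b + 90)
  −6b³ + 30b² − 42b + 18 = (−(1/5)b + 1/5)(30b² − 120b + 90) + (0)
Last nonzero remainder: 30b² − 120b + 90. Dividing through by 30 gives the monic gcd b² − 4b + 3.

b² − 4b + 3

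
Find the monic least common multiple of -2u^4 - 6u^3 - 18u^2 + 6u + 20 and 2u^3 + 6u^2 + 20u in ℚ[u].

By polynomial division,
  -2u^4 - 6u^3 - 18u^2 + 6u + 20 = (-u)(2u^3 + 6u^2 + 20u) + (2u^2 + 6u + 20)
  2u^3 + 6u^2 + 20u = (u)(2u^2 + 6u + 20) + (0)
Last nonzero remainder: 2u^2 + 6u + 20. Dividing through by 2 gives the monic gcd u^2 + 3u + 10.
Then lcm(f, g) = f·g / gcd(f, g); expanding and making the result monic gives the answer.

u^5 + 3u^4 + 9u^3 - 3u^2 - 10u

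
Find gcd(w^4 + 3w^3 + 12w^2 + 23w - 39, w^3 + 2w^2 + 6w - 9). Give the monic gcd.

w - 1

By polynomial division,
  w^4 + 3w^3 + 12w^2 + 23w - 39 = (w + 1)(w^3 + 2w^2 + 6w - 9) + (4w^2 + 26w - 30)
  w^3 + 2w^2 + 6w - 9 = ((1/4)w - 9/8)(4w^2 + 26w - 30) + ((171/4)w - 171/4)
  4w^2 + 26w - 30 = ((16/171)w + 40/57)((171/4)w - 171/4) + (0)
Last nonzero remainder: (171/4)w - 171/4. Dividing through by 171/4 gives the monic gcd w - 1.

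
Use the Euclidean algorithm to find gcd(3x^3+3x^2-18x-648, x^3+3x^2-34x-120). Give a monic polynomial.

Euclidean algorithm in ℚ[x]:
  3x^3+3x^2-18x-648 = (3)(x^3+3x^2-34x-120) + (-6x^2+84x-288)
  x^3+3x^2-34x-120 = (-(1/6)x-17/6)(-6x^2+84x-288) + (156x-936)
  -6x^2+84x-288 = (-(1/26)x+4/13)(156x-936) + (0)
Last nonzero remainder: 156x-936. Dividing through by 156 gives the monic gcd x-6.

x-6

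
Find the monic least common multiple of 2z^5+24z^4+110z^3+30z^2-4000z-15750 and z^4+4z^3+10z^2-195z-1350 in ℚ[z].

z^6+6z^5-17z^4-315z^3-2090z^2+4125z+47250

Apply the Euclidean algorithm:
  2z^5+24z^4+110z^3+30z^2-4000z-15750 = (2z+16)(z^4+4z^3+10z^2-195z-1350) + (26z^3+260z^2+1820z+5850)
  z^4+4z^3+10z^2-195z-1350 = ((1/26)z-3/13)(26z^3+260z^2+1820z+5850) + (0)
Last nonzero remainder: 26z^3+260z^2+1820z+5850. Dividing through by 26 gives the monic gcd z^3+10z^2+70z+225.
Then lcm(f, g) = f·g / gcd(f, g); expanding and making the result monic gives the answer.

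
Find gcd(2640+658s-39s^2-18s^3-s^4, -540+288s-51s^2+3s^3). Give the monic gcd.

-6+s

By polynomial division,
  -s^4-18s^3-39s^2+658s+2640 = (-(1/3)s-35/3)(3s^3-51s^2+288s-540) + (-538s^2+3838s-3660)
  3s^3-51s^2+288s-540 = (-(3/538)s+3981/72361)(-538s^2+3838s-3660) + ((4084080/72361)s-24504480/72361)
  -538s^2+3838s-3660 = (-(19465109/2042040)s+4414021/408408)((4084080/72361)s-24504480/72361) + (0)
Last nonzero remainder: (4084080/72361)s-24504480/72361. Dividing through by 4084080/72361 gives the monic gcd s-6.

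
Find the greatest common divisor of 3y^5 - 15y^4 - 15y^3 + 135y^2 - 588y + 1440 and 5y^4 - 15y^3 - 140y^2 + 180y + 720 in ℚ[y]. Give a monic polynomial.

Apply the Euclidean algorithm:
  3y^5 - 15y^4 - 15y^3 + 135y^2 - 588y + 1440 = ((3/5)y - 6/5)(5y^4 - 15y^3 - 140y^2 + 180y + 720) + (51y^3 - 141y^2 - 804y + 2304)
  5y^4 - 15y^3 - 140y^2 + 180y + 720 = ((5/51)y - 20/867)(51y^3 - 141y^2 - 804y + 2304) + (-(18620/289)y^2 - (18620/289)y + 223440/289)
  51y^3 - 141y^2 - 804y + 2304 = (-(14739/18620)y + 13872/4655)(-(18620/289)y^2 - (18620/289)y + 223440/289) + (0)
Last nonzero remainder: -(18620/289)y^2 - (18620/289)y + 223440/289. Dividing through by -18620/289 gives the monic gcd y^2 + y - 12.

y^2 + y - 12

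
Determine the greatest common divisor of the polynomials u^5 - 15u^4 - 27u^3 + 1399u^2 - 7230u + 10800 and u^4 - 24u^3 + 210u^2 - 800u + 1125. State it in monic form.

Euclidean algorithm in ℚ[u]:
  u^5 - 15u^4 - 27u^3 + 1399u^2 - 7230u + 10800 = (u + 9)(u^4 - 24u^3 + 210u^2 - 800u + 1125) + (-21u^3 + 309u^2 - 1155u + 675)
  u^4 - 24u^3 + 210u^2 - 800u + 1125 = (-(1/21)u + 65/147)(-21u^3 + 309u^2 - 1155u + 675) + ((900/49)u^2 - (1800/7)u + 40500/49)
  -21u^3 + 309u^2 - 1155u + 675 = (-(343/300)u + 49/60)((900/49)u^2 - (1800/7)u + 40500/49) + (0)
Last nonzero remainder: (900/49)u^2 - (1800/7)u + 40500/49. Dividing through by 900/49 gives the monic gcd u^2 - 14u + 45.

u^2 - 14u + 45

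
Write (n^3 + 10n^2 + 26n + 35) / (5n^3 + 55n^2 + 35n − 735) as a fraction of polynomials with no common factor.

Euclidean algorithm in ℚ[n]:
  n^3 + 10n^2 + 26n + 35 = (1/5)(5n^3 + 55n^2 + 35n − 735) + (−n^2 + 19n + 182)
  5n^3 + 55n^2 + 35n − 735 = (−5n − 150)(−n^2 + 19n + 182) + (3795n + 26565)
  −n^2 + 19n + 182 = (−(1/3795)n + 26/3795)(3795n + 26565) + (0)
Last nonzero remainder: 3795n + 26565. Dividing through by 3795 gives the monic gcd n + 7.
Cancel n + 7 from numerator and denominator to get the reduced form.

(n^2 + 3n + 5)/(5n^2 + 20n − 105)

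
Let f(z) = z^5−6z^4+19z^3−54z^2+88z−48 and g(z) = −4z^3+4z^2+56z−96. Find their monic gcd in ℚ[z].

Apply the Euclidean algorithm:
  z^5−6z^4+19z^3−54z^2+88z−48 = (−(1/4)z^2+(5/4)z−7)(−4z^3+4z^2+56z−96) + (−120z^2+600z−720)
  −4z^3+4z^2+56z−96 = ((1/30)z+2/15)(−120z^2+600z−720) + (0)
Last nonzero remainder: −120z^2+600z−720. Dividing through by −120 gives the monic gcd z^2−5z+6.

z^2−5z+6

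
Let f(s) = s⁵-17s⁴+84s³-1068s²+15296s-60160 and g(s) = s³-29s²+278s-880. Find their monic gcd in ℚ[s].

By polynomial division,
  s⁵-17s⁴+84s³-1068s²+15296s-60160 = (s²+12s+154)(s³-29s²+278s-880) + (942s²-16956s+75360)
  s³-29s²+278s-880 = ((1/942)s-11/942)(942s²-16956s+75360) + (0)
Last nonzero remainder: 942s²-16956s+75360. Dividing through by 942 gives the monic gcd s²-18s+80.

s²-18s+80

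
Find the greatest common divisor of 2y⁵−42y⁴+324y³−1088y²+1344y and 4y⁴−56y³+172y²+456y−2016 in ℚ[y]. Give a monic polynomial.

y³−17y²+94y−168

Repeated division with remainder:
  2y⁵−42y⁴+324y³−1088y²+1344y = ((1/2)y−7/2)(4y⁴−56y³+172y²+456y−2016) + (42y³−714y²+3948y−7056)
  4y⁴−56y³+172y²+456y−2016 = ((2/21)y+2/7)(42y³−714y²+3948y−7056) + (0)
Last nonzero remainder: 42y³−714y²+3948y−7056. Dividing through by 42 gives the monic gcd y³−17y²+94y−168.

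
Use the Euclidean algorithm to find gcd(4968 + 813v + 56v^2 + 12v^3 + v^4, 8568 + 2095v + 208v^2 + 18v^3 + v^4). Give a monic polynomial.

By polynomial division,
  v^4 + 12v^3 + 56v^2 + 813v + 4968 = (v^4 + 18v^3 + 208v^2 + 2095v + 8568) + (-6v^3 - 152v^2 - 1282v - 3600)
  v^4 + 18v^3 + 208v^2 + 2095v + 8568 = (-(1/6)v + 11/9)(-6v^3 - 152v^2 - 1282v - 3600) + ((1621/9)v^2 + (27557/9)v + 12968)
  -6v^3 - 152v^2 - 1282v - 3600 = (-(54/1621)v - 450/1621)((1621/9)v^2 + (27557/9)v + 12968) + (0)
Last nonzero remainder: (1621/9)v^2 + (27557/9)v + 12968. Dividing through by 1621/9 gives the monic gcd v^2 + 17v + 72.

72 + 17v + v^2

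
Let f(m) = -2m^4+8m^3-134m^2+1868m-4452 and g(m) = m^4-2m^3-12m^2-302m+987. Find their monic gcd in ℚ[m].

Euclidean algorithm in ℚ[m]:
  -2m^4+8m^3-134m^2+1868m-4452 = (-2)(m^4-2m^3-12m^2-302m+987) + (4m^3-158m^2+1264m-2478)
  m^4-2m^3-12m^2-302m+987 = ((1/4)m+75/8)(4m^3-158m^2+1264m-2478) + ((4613/4)m^2-(23065/2)m+96873/4)
  4m^3-158m^2+1264m-2478 = ((16/4613)m-472/4613)((4613/4)m^2-(23065/2)m+96873/4) + (0)
Last nonzero remainder: (4613/4)m^2-(23065/2)m+96873/4. Dividing through by 4613/4 gives the monic gcd m^2-10m+21.

m^2-10m+21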